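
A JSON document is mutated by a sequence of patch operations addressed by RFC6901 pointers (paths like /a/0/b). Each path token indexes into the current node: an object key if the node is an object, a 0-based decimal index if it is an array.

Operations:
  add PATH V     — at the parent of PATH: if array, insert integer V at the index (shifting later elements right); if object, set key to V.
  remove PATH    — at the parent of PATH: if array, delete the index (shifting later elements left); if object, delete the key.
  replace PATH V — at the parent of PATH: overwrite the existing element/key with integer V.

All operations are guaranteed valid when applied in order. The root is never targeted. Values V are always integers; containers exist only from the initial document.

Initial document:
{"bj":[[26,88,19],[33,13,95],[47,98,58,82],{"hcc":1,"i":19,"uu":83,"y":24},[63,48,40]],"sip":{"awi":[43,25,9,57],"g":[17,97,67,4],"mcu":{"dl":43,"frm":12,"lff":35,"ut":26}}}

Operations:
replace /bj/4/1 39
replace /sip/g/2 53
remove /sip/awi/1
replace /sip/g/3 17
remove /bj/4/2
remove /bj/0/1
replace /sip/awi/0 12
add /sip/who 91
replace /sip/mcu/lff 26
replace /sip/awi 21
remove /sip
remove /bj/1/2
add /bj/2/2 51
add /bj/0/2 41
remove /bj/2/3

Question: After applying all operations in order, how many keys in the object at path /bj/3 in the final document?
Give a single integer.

Answer: 4

Derivation:
After op 1 (replace /bj/4/1 39): {"bj":[[26,88,19],[33,13,95],[47,98,58,82],{"hcc":1,"i":19,"uu":83,"y":24},[63,39,40]],"sip":{"awi":[43,25,9,57],"g":[17,97,67,4],"mcu":{"dl":43,"frm":12,"lff":35,"ut":26}}}
After op 2 (replace /sip/g/2 53): {"bj":[[26,88,19],[33,13,95],[47,98,58,82],{"hcc":1,"i":19,"uu":83,"y":24},[63,39,40]],"sip":{"awi":[43,25,9,57],"g":[17,97,53,4],"mcu":{"dl":43,"frm":12,"lff":35,"ut":26}}}
After op 3 (remove /sip/awi/1): {"bj":[[26,88,19],[33,13,95],[47,98,58,82],{"hcc":1,"i":19,"uu":83,"y":24},[63,39,40]],"sip":{"awi":[43,9,57],"g":[17,97,53,4],"mcu":{"dl":43,"frm":12,"lff":35,"ut":26}}}
After op 4 (replace /sip/g/3 17): {"bj":[[26,88,19],[33,13,95],[47,98,58,82],{"hcc":1,"i":19,"uu":83,"y":24},[63,39,40]],"sip":{"awi":[43,9,57],"g":[17,97,53,17],"mcu":{"dl":43,"frm":12,"lff":35,"ut":26}}}
After op 5 (remove /bj/4/2): {"bj":[[26,88,19],[33,13,95],[47,98,58,82],{"hcc":1,"i":19,"uu":83,"y":24},[63,39]],"sip":{"awi":[43,9,57],"g":[17,97,53,17],"mcu":{"dl":43,"frm":12,"lff":35,"ut":26}}}
After op 6 (remove /bj/0/1): {"bj":[[26,19],[33,13,95],[47,98,58,82],{"hcc":1,"i":19,"uu":83,"y":24},[63,39]],"sip":{"awi":[43,9,57],"g":[17,97,53,17],"mcu":{"dl":43,"frm":12,"lff":35,"ut":26}}}
After op 7 (replace /sip/awi/0 12): {"bj":[[26,19],[33,13,95],[47,98,58,82],{"hcc":1,"i":19,"uu":83,"y":24},[63,39]],"sip":{"awi":[12,9,57],"g":[17,97,53,17],"mcu":{"dl":43,"frm":12,"lff":35,"ut":26}}}
After op 8 (add /sip/who 91): {"bj":[[26,19],[33,13,95],[47,98,58,82],{"hcc":1,"i":19,"uu":83,"y":24},[63,39]],"sip":{"awi":[12,9,57],"g":[17,97,53,17],"mcu":{"dl":43,"frm":12,"lff":35,"ut":26},"who":91}}
After op 9 (replace /sip/mcu/lff 26): {"bj":[[26,19],[33,13,95],[47,98,58,82],{"hcc":1,"i":19,"uu":83,"y":24},[63,39]],"sip":{"awi":[12,9,57],"g":[17,97,53,17],"mcu":{"dl":43,"frm":12,"lff":26,"ut":26},"who":91}}
After op 10 (replace /sip/awi 21): {"bj":[[26,19],[33,13,95],[47,98,58,82],{"hcc":1,"i":19,"uu":83,"y":24},[63,39]],"sip":{"awi":21,"g":[17,97,53,17],"mcu":{"dl":43,"frm":12,"lff":26,"ut":26},"who":91}}
After op 11 (remove /sip): {"bj":[[26,19],[33,13,95],[47,98,58,82],{"hcc":1,"i":19,"uu":83,"y":24},[63,39]]}
After op 12 (remove /bj/1/2): {"bj":[[26,19],[33,13],[47,98,58,82],{"hcc":1,"i":19,"uu":83,"y":24},[63,39]]}
After op 13 (add /bj/2/2 51): {"bj":[[26,19],[33,13],[47,98,51,58,82],{"hcc":1,"i":19,"uu":83,"y":24},[63,39]]}
After op 14 (add /bj/0/2 41): {"bj":[[26,19,41],[33,13],[47,98,51,58,82],{"hcc":1,"i":19,"uu":83,"y":24},[63,39]]}
After op 15 (remove /bj/2/3): {"bj":[[26,19,41],[33,13],[47,98,51,82],{"hcc":1,"i":19,"uu":83,"y":24},[63,39]]}
Size at path /bj/3: 4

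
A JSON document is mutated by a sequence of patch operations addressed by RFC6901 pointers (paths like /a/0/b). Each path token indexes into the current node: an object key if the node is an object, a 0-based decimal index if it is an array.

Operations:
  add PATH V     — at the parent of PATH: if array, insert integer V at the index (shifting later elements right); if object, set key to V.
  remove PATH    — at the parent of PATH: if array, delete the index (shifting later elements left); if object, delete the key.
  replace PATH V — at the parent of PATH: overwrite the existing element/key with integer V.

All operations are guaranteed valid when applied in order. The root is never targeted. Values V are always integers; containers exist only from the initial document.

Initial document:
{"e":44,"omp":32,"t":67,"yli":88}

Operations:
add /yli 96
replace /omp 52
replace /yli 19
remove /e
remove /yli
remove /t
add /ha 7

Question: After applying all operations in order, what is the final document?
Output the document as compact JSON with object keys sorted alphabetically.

After op 1 (add /yli 96): {"e":44,"omp":32,"t":67,"yli":96}
After op 2 (replace /omp 52): {"e":44,"omp":52,"t":67,"yli":96}
After op 3 (replace /yli 19): {"e":44,"omp":52,"t":67,"yli":19}
After op 4 (remove /e): {"omp":52,"t":67,"yli":19}
After op 5 (remove /yli): {"omp":52,"t":67}
After op 6 (remove /t): {"omp":52}
After op 7 (add /ha 7): {"ha":7,"omp":52}

Answer: {"ha":7,"omp":52}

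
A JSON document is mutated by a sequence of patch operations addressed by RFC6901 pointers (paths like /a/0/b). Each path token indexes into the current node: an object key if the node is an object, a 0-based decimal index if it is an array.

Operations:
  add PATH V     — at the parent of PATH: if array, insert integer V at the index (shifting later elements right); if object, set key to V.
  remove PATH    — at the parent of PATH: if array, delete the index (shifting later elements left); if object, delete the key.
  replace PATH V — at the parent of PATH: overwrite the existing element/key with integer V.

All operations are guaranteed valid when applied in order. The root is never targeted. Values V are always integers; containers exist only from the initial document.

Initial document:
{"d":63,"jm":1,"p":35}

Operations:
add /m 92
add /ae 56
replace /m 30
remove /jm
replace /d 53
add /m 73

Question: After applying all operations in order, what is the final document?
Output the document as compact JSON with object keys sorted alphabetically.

After op 1 (add /m 92): {"d":63,"jm":1,"m":92,"p":35}
After op 2 (add /ae 56): {"ae":56,"d":63,"jm":1,"m":92,"p":35}
After op 3 (replace /m 30): {"ae":56,"d":63,"jm":1,"m":30,"p":35}
After op 4 (remove /jm): {"ae":56,"d":63,"m":30,"p":35}
After op 5 (replace /d 53): {"ae":56,"d":53,"m":30,"p":35}
After op 6 (add /m 73): {"ae":56,"d":53,"m":73,"p":35}

Answer: {"ae":56,"d":53,"m":73,"p":35}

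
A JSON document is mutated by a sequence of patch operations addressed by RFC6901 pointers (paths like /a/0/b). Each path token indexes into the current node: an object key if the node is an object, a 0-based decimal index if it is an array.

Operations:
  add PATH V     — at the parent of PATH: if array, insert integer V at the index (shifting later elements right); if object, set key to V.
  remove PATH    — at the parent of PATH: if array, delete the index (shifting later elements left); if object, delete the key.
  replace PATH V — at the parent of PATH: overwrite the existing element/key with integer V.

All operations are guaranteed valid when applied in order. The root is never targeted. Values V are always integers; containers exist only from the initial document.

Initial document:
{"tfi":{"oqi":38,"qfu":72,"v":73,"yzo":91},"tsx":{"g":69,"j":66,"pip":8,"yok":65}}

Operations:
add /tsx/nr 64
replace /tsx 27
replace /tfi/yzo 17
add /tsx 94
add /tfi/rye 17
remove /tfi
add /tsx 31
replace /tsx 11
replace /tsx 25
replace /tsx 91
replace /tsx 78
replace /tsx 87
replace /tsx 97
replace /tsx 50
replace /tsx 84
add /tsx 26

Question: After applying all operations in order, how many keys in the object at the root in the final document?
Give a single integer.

After op 1 (add /tsx/nr 64): {"tfi":{"oqi":38,"qfu":72,"v":73,"yzo":91},"tsx":{"g":69,"j":66,"nr":64,"pip":8,"yok":65}}
After op 2 (replace /tsx 27): {"tfi":{"oqi":38,"qfu":72,"v":73,"yzo":91},"tsx":27}
After op 3 (replace /tfi/yzo 17): {"tfi":{"oqi":38,"qfu":72,"v":73,"yzo":17},"tsx":27}
After op 4 (add /tsx 94): {"tfi":{"oqi":38,"qfu":72,"v":73,"yzo":17},"tsx":94}
After op 5 (add /tfi/rye 17): {"tfi":{"oqi":38,"qfu":72,"rye":17,"v":73,"yzo":17},"tsx":94}
After op 6 (remove /tfi): {"tsx":94}
After op 7 (add /tsx 31): {"tsx":31}
After op 8 (replace /tsx 11): {"tsx":11}
After op 9 (replace /tsx 25): {"tsx":25}
After op 10 (replace /tsx 91): {"tsx":91}
After op 11 (replace /tsx 78): {"tsx":78}
After op 12 (replace /tsx 87): {"tsx":87}
After op 13 (replace /tsx 97): {"tsx":97}
After op 14 (replace /tsx 50): {"tsx":50}
After op 15 (replace /tsx 84): {"tsx":84}
After op 16 (add /tsx 26): {"tsx":26}
Size at the root: 1

Answer: 1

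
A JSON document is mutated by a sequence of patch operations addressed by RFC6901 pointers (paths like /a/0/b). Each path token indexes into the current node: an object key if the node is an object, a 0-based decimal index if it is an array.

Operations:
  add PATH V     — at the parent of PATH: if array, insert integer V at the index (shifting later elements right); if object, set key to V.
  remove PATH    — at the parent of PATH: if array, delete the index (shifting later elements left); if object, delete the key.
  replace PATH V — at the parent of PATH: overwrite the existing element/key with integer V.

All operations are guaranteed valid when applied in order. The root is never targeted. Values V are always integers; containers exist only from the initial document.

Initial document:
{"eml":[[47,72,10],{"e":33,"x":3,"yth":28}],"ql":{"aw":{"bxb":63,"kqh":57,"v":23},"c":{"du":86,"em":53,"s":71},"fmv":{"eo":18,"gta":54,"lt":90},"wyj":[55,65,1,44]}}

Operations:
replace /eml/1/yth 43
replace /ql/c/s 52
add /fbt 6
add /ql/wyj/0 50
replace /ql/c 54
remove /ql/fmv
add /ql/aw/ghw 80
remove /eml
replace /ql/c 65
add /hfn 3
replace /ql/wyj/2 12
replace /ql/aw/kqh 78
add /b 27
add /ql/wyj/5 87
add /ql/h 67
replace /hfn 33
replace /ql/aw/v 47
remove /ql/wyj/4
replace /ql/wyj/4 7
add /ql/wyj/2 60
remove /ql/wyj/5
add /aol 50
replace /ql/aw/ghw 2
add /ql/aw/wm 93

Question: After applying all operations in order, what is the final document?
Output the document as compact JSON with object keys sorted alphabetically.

After op 1 (replace /eml/1/yth 43): {"eml":[[47,72,10],{"e":33,"x":3,"yth":43}],"ql":{"aw":{"bxb":63,"kqh":57,"v":23},"c":{"du":86,"em":53,"s":71},"fmv":{"eo":18,"gta":54,"lt":90},"wyj":[55,65,1,44]}}
After op 2 (replace /ql/c/s 52): {"eml":[[47,72,10],{"e":33,"x":3,"yth":43}],"ql":{"aw":{"bxb":63,"kqh":57,"v":23},"c":{"du":86,"em":53,"s":52},"fmv":{"eo":18,"gta":54,"lt":90},"wyj":[55,65,1,44]}}
After op 3 (add /fbt 6): {"eml":[[47,72,10],{"e":33,"x":3,"yth":43}],"fbt":6,"ql":{"aw":{"bxb":63,"kqh":57,"v":23},"c":{"du":86,"em":53,"s":52},"fmv":{"eo":18,"gta":54,"lt":90},"wyj":[55,65,1,44]}}
After op 4 (add /ql/wyj/0 50): {"eml":[[47,72,10],{"e":33,"x":3,"yth":43}],"fbt":6,"ql":{"aw":{"bxb":63,"kqh":57,"v":23},"c":{"du":86,"em":53,"s":52},"fmv":{"eo":18,"gta":54,"lt":90},"wyj":[50,55,65,1,44]}}
After op 5 (replace /ql/c 54): {"eml":[[47,72,10],{"e":33,"x":3,"yth":43}],"fbt":6,"ql":{"aw":{"bxb":63,"kqh":57,"v":23},"c":54,"fmv":{"eo":18,"gta":54,"lt":90},"wyj":[50,55,65,1,44]}}
After op 6 (remove /ql/fmv): {"eml":[[47,72,10],{"e":33,"x":3,"yth":43}],"fbt":6,"ql":{"aw":{"bxb":63,"kqh":57,"v":23},"c":54,"wyj":[50,55,65,1,44]}}
After op 7 (add /ql/aw/ghw 80): {"eml":[[47,72,10],{"e":33,"x":3,"yth":43}],"fbt":6,"ql":{"aw":{"bxb":63,"ghw":80,"kqh":57,"v":23},"c":54,"wyj":[50,55,65,1,44]}}
After op 8 (remove /eml): {"fbt":6,"ql":{"aw":{"bxb":63,"ghw":80,"kqh":57,"v":23},"c":54,"wyj":[50,55,65,1,44]}}
After op 9 (replace /ql/c 65): {"fbt":6,"ql":{"aw":{"bxb":63,"ghw":80,"kqh":57,"v":23},"c":65,"wyj":[50,55,65,1,44]}}
After op 10 (add /hfn 3): {"fbt":6,"hfn":3,"ql":{"aw":{"bxb":63,"ghw":80,"kqh":57,"v":23},"c":65,"wyj":[50,55,65,1,44]}}
After op 11 (replace /ql/wyj/2 12): {"fbt":6,"hfn":3,"ql":{"aw":{"bxb":63,"ghw":80,"kqh":57,"v":23},"c":65,"wyj":[50,55,12,1,44]}}
After op 12 (replace /ql/aw/kqh 78): {"fbt":6,"hfn":3,"ql":{"aw":{"bxb":63,"ghw":80,"kqh":78,"v":23},"c":65,"wyj":[50,55,12,1,44]}}
After op 13 (add /b 27): {"b":27,"fbt":6,"hfn":3,"ql":{"aw":{"bxb":63,"ghw":80,"kqh":78,"v":23},"c":65,"wyj":[50,55,12,1,44]}}
After op 14 (add /ql/wyj/5 87): {"b":27,"fbt":6,"hfn":3,"ql":{"aw":{"bxb":63,"ghw":80,"kqh":78,"v":23},"c":65,"wyj":[50,55,12,1,44,87]}}
After op 15 (add /ql/h 67): {"b":27,"fbt":6,"hfn":3,"ql":{"aw":{"bxb":63,"ghw":80,"kqh":78,"v":23},"c":65,"h":67,"wyj":[50,55,12,1,44,87]}}
After op 16 (replace /hfn 33): {"b":27,"fbt":6,"hfn":33,"ql":{"aw":{"bxb":63,"ghw":80,"kqh":78,"v":23},"c":65,"h":67,"wyj":[50,55,12,1,44,87]}}
After op 17 (replace /ql/aw/v 47): {"b":27,"fbt":6,"hfn":33,"ql":{"aw":{"bxb":63,"ghw":80,"kqh":78,"v":47},"c":65,"h":67,"wyj":[50,55,12,1,44,87]}}
After op 18 (remove /ql/wyj/4): {"b":27,"fbt":6,"hfn":33,"ql":{"aw":{"bxb":63,"ghw":80,"kqh":78,"v":47},"c":65,"h":67,"wyj":[50,55,12,1,87]}}
After op 19 (replace /ql/wyj/4 7): {"b":27,"fbt":6,"hfn":33,"ql":{"aw":{"bxb":63,"ghw":80,"kqh":78,"v":47},"c":65,"h":67,"wyj":[50,55,12,1,7]}}
After op 20 (add /ql/wyj/2 60): {"b":27,"fbt":6,"hfn":33,"ql":{"aw":{"bxb":63,"ghw":80,"kqh":78,"v":47},"c":65,"h":67,"wyj":[50,55,60,12,1,7]}}
After op 21 (remove /ql/wyj/5): {"b":27,"fbt":6,"hfn":33,"ql":{"aw":{"bxb":63,"ghw":80,"kqh":78,"v":47},"c":65,"h":67,"wyj":[50,55,60,12,1]}}
After op 22 (add /aol 50): {"aol":50,"b":27,"fbt":6,"hfn":33,"ql":{"aw":{"bxb":63,"ghw":80,"kqh":78,"v":47},"c":65,"h":67,"wyj":[50,55,60,12,1]}}
After op 23 (replace /ql/aw/ghw 2): {"aol":50,"b":27,"fbt":6,"hfn":33,"ql":{"aw":{"bxb":63,"ghw":2,"kqh":78,"v":47},"c":65,"h":67,"wyj":[50,55,60,12,1]}}
After op 24 (add /ql/aw/wm 93): {"aol":50,"b":27,"fbt":6,"hfn":33,"ql":{"aw":{"bxb":63,"ghw":2,"kqh":78,"v":47,"wm":93},"c":65,"h":67,"wyj":[50,55,60,12,1]}}

Answer: {"aol":50,"b":27,"fbt":6,"hfn":33,"ql":{"aw":{"bxb":63,"ghw":2,"kqh":78,"v":47,"wm":93},"c":65,"h":67,"wyj":[50,55,60,12,1]}}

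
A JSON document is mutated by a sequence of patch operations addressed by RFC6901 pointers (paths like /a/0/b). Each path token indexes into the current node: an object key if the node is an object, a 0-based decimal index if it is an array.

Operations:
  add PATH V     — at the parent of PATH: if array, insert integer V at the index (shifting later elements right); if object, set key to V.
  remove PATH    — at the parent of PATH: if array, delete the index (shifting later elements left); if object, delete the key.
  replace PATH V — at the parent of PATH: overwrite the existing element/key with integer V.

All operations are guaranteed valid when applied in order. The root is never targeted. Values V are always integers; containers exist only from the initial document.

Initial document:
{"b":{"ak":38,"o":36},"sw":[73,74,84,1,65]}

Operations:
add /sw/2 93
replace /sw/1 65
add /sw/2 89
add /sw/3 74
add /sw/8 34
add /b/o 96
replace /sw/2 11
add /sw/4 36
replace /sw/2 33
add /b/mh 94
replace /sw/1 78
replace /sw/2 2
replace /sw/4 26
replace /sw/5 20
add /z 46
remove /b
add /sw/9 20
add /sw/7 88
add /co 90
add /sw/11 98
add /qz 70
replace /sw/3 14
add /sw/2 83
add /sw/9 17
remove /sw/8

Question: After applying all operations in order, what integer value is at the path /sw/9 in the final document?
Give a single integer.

Answer: 1

Derivation:
After op 1 (add /sw/2 93): {"b":{"ak":38,"o":36},"sw":[73,74,93,84,1,65]}
After op 2 (replace /sw/1 65): {"b":{"ak":38,"o":36},"sw":[73,65,93,84,1,65]}
After op 3 (add /sw/2 89): {"b":{"ak":38,"o":36},"sw":[73,65,89,93,84,1,65]}
After op 4 (add /sw/3 74): {"b":{"ak":38,"o":36},"sw":[73,65,89,74,93,84,1,65]}
After op 5 (add /sw/8 34): {"b":{"ak":38,"o":36},"sw":[73,65,89,74,93,84,1,65,34]}
After op 6 (add /b/o 96): {"b":{"ak":38,"o":96},"sw":[73,65,89,74,93,84,1,65,34]}
After op 7 (replace /sw/2 11): {"b":{"ak":38,"o":96},"sw":[73,65,11,74,93,84,1,65,34]}
After op 8 (add /sw/4 36): {"b":{"ak":38,"o":96},"sw":[73,65,11,74,36,93,84,1,65,34]}
After op 9 (replace /sw/2 33): {"b":{"ak":38,"o":96},"sw":[73,65,33,74,36,93,84,1,65,34]}
After op 10 (add /b/mh 94): {"b":{"ak":38,"mh":94,"o":96},"sw":[73,65,33,74,36,93,84,1,65,34]}
After op 11 (replace /sw/1 78): {"b":{"ak":38,"mh":94,"o":96},"sw":[73,78,33,74,36,93,84,1,65,34]}
After op 12 (replace /sw/2 2): {"b":{"ak":38,"mh":94,"o":96},"sw":[73,78,2,74,36,93,84,1,65,34]}
After op 13 (replace /sw/4 26): {"b":{"ak":38,"mh":94,"o":96},"sw":[73,78,2,74,26,93,84,1,65,34]}
After op 14 (replace /sw/5 20): {"b":{"ak":38,"mh":94,"o":96},"sw":[73,78,2,74,26,20,84,1,65,34]}
After op 15 (add /z 46): {"b":{"ak":38,"mh":94,"o":96},"sw":[73,78,2,74,26,20,84,1,65,34],"z":46}
After op 16 (remove /b): {"sw":[73,78,2,74,26,20,84,1,65,34],"z":46}
After op 17 (add /sw/9 20): {"sw":[73,78,2,74,26,20,84,1,65,20,34],"z":46}
After op 18 (add /sw/7 88): {"sw":[73,78,2,74,26,20,84,88,1,65,20,34],"z":46}
After op 19 (add /co 90): {"co":90,"sw":[73,78,2,74,26,20,84,88,1,65,20,34],"z":46}
After op 20 (add /sw/11 98): {"co":90,"sw":[73,78,2,74,26,20,84,88,1,65,20,98,34],"z":46}
After op 21 (add /qz 70): {"co":90,"qz":70,"sw":[73,78,2,74,26,20,84,88,1,65,20,98,34],"z":46}
After op 22 (replace /sw/3 14): {"co":90,"qz":70,"sw":[73,78,2,14,26,20,84,88,1,65,20,98,34],"z":46}
After op 23 (add /sw/2 83): {"co":90,"qz":70,"sw":[73,78,83,2,14,26,20,84,88,1,65,20,98,34],"z":46}
After op 24 (add /sw/9 17): {"co":90,"qz":70,"sw":[73,78,83,2,14,26,20,84,88,17,1,65,20,98,34],"z":46}
After op 25 (remove /sw/8): {"co":90,"qz":70,"sw":[73,78,83,2,14,26,20,84,17,1,65,20,98,34],"z":46}
Value at /sw/9: 1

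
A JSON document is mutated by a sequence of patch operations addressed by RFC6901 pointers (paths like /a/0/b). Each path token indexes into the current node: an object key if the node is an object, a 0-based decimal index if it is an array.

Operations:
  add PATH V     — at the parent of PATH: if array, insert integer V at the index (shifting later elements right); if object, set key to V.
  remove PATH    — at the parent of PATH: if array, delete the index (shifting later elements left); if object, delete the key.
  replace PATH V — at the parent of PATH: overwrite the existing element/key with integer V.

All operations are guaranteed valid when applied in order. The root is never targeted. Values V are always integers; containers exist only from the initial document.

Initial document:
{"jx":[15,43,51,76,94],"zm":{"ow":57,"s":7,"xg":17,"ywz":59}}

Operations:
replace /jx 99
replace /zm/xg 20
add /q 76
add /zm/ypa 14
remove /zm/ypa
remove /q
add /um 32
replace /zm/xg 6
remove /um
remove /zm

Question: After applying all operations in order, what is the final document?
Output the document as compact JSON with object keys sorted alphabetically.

Answer: {"jx":99}

Derivation:
After op 1 (replace /jx 99): {"jx":99,"zm":{"ow":57,"s":7,"xg":17,"ywz":59}}
After op 2 (replace /zm/xg 20): {"jx":99,"zm":{"ow":57,"s":7,"xg":20,"ywz":59}}
After op 3 (add /q 76): {"jx":99,"q":76,"zm":{"ow":57,"s":7,"xg":20,"ywz":59}}
After op 4 (add /zm/ypa 14): {"jx":99,"q":76,"zm":{"ow":57,"s":7,"xg":20,"ypa":14,"ywz":59}}
After op 5 (remove /zm/ypa): {"jx":99,"q":76,"zm":{"ow":57,"s":7,"xg":20,"ywz":59}}
After op 6 (remove /q): {"jx":99,"zm":{"ow":57,"s":7,"xg":20,"ywz":59}}
After op 7 (add /um 32): {"jx":99,"um":32,"zm":{"ow":57,"s":7,"xg":20,"ywz":59}}
After op 8 (replace /zm/xg 6): {"jx":99,"um":32,"zm":{"ow":57,"s":7,"xg":6,"ywz":59}}
After op 9 (remove /um): {"jx":99,"zm":{"ow":57,"s":7,"xg":6,"ywz":59}}
After op 10 (remove /zm): {"jx":99}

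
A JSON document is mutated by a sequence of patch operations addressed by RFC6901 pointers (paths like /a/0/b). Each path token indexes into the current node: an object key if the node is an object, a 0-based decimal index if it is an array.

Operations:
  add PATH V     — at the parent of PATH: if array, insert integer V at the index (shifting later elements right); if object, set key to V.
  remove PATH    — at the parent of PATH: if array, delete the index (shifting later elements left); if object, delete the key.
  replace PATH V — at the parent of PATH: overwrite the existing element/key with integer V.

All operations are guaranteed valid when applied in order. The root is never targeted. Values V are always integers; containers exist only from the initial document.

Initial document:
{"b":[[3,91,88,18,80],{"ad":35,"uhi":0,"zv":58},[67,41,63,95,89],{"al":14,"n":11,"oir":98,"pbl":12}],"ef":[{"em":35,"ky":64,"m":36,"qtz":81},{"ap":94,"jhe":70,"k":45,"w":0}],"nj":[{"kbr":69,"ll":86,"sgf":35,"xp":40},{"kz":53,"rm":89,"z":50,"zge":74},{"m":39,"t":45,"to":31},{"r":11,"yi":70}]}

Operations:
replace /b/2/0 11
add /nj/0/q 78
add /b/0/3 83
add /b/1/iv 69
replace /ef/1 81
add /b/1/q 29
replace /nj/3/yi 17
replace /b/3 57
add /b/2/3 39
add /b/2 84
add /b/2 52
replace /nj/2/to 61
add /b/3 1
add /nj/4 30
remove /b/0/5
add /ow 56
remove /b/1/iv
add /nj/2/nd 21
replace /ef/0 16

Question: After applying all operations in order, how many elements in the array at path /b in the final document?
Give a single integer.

After op 1 (replace /b/2/0 11): {"b":[[3,91,88,18,80],{"ad":35,"uhi":0,"zv":58},[11,41,63,95,89],{"al":14,"n":11,"oir":98,"pbl":12}],"ef":[{"em":35,"ky":64,"m":36,"qtz":81},{"ap":94,"jhe":70,"k":45,"w":0}],"nj":[{"kbr":69,"ll":86,"sgf":35,"xp":40},{"kz":53,"rm":89,"z":50,"zge":74},{"m":39,"t":45,"to":31},{"r":11,"yi":70}]}
After op 2 (add /nj/0/q 78): {"b":[[3,91,88,18,80],{"ad":35,"uhi":0,"zv":58},[11,41,63,95,89],{"al":14,"n":11,"oir":98,"pbl":12}],"ef":[{"em":35,"ky":64,"m":36,"qtz":81},{"ap":94,"jhe":70,"k":45,"w":0}],"nj":[{"kbr":69,"ll":86,"q":78,"sgf":35,"xp":40},{"kz":53,"rm":89,"z":50,"zge":74},{"m":39,"t":45,"to":31},{"r":11,"yi":70}]}
After op 3 (add /b/0/3 83): {"b":[[3,91,88,83,18,80],{"ad":35,"uhi":0,"zv":58},[11,41,63,95,89],{"al":14,"n":11,"oir":98,"pbl":12}],"ef":[{"em":35,"ky":64,"m":36,"qtz":81},{"ap":94,"jhe":70,"k":45,"w":0}],"nj":[{"kbr":69,"ll":86,"q":78,"sgf":35,"xp":40},{"kz":53,"rm":89,"z":50,"zge":74},{"m":39,"t":45,"to":31},{"r":11,"yi":70}]}
After op 4 (add /b/1/iv 69): {"b":[[3,91,88,83,18,80],{"ad":35,"iv":69,"uhi":0,"zv":58},[11,41,63,95,89],{"al":14,"n":11,"oir":98,"pbl":12}],"ef":[{"em":35,"ky":64,"m":36,"qtz":81},{"ap":94,"jhe":70,"k":45,"w":0}],"nj":[{"kbr":69,"ll":86,"q":78,"sgf":35,"xp":40},{"kz":53,"rm":89,"z":50,"zge":74},{"m":39,"t":45,"to":31},{"r":11,"yi":70}]}
After op 5 (replace /ef/1 81): {"b":[[3,91,88,83,18,80],{"ad":35,"iv":69,"uhi":0,"zv":58},[11,41,63,95,89],{"al":14,"n":11,"oir":98,"pbl":12}],"ef":[{"em":35,"ky":64,"m":36,"qtz":81},81],"nj":[{"kbr":69,"ll":86,"q":78,"sgf":35,"xp":40},{"kz":53,"rm":89,"z":50,"zge":74},{"m":39,"t":45,"to":31},{"r":11,"yi":70}]}
After op 6 (add /b/1/q 29): {"b":[[3,91,88,83,18,80],{"ad":35,"iv":69,"q":29,"uhi":0,"zv":58},[11,41,63,95,89],{"al":14,"n":11,"oir":98,"pbl":12}],"ef":[{"em":35,"ky":64,"m":36,"qtz":81},81],"nj":[{"kbr":69,"ll":86,"q":78,"sgf":35,"xp":40},{"kz":53,"rm":89,"z":50,"zge":74},{"m":39,"t":45,"to":31},{"r":11,"yi":70}]}
After op 7 (replace /nj/3/yi 17): {"b":[[3,91,88,83,18,80],{"ad":35,"iv":69,"q":29,"uhi":0,"zv":58},[11,41,63,95,89],{"al":14,"n":11,"oir":98,"pbl":12}],"ef":[{"em":35,"ky":64,"m":36,"qtz":81},81],"nj":[{"kbr":69,"ll":86,"q":78,"sgf":35,"xp":40},{"kz":53,"rm":89,"z":50,"zge":74},{"m":39,"t":45,"to":31},{"r":11,"yi":17}]}
After op 8 (replace /b/3 57): {"b":[[3,91,88,83,18,80],{"ad":35,"iv":69,"q":29,"uhi":0,"zv":58},[11,41,63,95,89],57],"ef":[{"em":35,"ky":64,"m":36,"qtz":81},81],"nj":[{"kbr":69,"ll":86,"q":78,"sgf":35,"xp":40},{"kz":53,"rm":89,"z":50,"zge":74},{"m":39,"t":45,"to":31},{"r":11,"yi":17}]}
After op 9 (add /b/2/3 39): {"b":[[3,91,88,83,18,80],{"ad":35,"iv":69,"q":29,"uhi":0,"zv":58},[11,41,63,39,95,89],57],"ef":[{"em":35,"ky":64,"m":36,"qtz":81},81],"nj":[{"kbr":69,"ll":86,"q":78,"sgf":35,"xp":40},{"kz":53,"rm":89,"z":50,"zge":74},{"m":39,"t":45,"to":31},{"r":11,"yi":17}]}
After op 10 (add /b/2 84): {"b":[[3,91,88,83,18,80],{"ad":35,"iv":69,"q":29,"uhi":0,"zv":58},84,[11,41,63,39,95,89],57],"ef":[{"em":35,"ky":64,"m":36,"qtz":81},81],"nj":[{"kbr":69,"ll":86,"q":78,"sgf":35,"xp":40},{"kz":53,"rm":89,"z":50,"zge":74},{"m":39,"t":45,"to":31},{"r":11,"yi":17}]}
After op 11 (add /b/2 52): {"b":[[3,91,88,83,18,80],{"ad":35,"iv":69,"q":29,"uhi":0,"zv":58},52,84,[11,41,63,39,95,89],57],"ef":[{"em":35,"ky":64,"m":36,"qtz":81},81],"nj":[{"kbr":69,"ll":86,"q":78,"sgf":35,"xp":40},{"kz":53,"rm":89,"z":50,"zge":74},{"m":39,"t":45,"to":31},{"r":11,"yi":17}]}
After op 12 (replace /nj/2/to 61): {"b":[[3,91,88,83,18,80],{"ad":35,"iv":69,"q":29,"uhi":0,"zv":58},52,84,[11,41,63,39,95,89],57],"ef":[{"em":35,"ky":64,"m":36,"qtz":81},81],"nj":[{"kbr":69,"ll":86,"q":78,"sgf":35,"xp":40},{"kz":53,"rm":89,"z":50,"zge":74},{"m":39,"t":45,"to":61},{"r":11,"yi":17}]}
After op 13 (add /b/3 1): {"b":[[3,91,88,83,18,80],{"ad":35,"iv":69,"q":29,"uhi":0,"zv":58},52,1,84,[11,41,63,39,95,89],57],"ef":[{"em":35,"ky":64,"m":36,"qtz":81},81],"nj":[{"kbr":69,"ll":86,"q":78,"sgf":35,"xp":40},{"kz":53,"rm":89,"z":50,"zge":74},{"m":39,"t":45,"to":61},{"r":11,"yi":17}]}
After op 14 (add /nj/4 30): {"b":[[3,91,88,83,18,80],{"ad":35,"iv":69,"q":29,"uhi":0,"zv":58},52,1,84,[11,41,63,39,95,89],57],"ef":[{"em":35,"ky":64,"m":36,"qtz":81},81],"nj":[{"kbr":69,"ll":86,"q":78,"sgf":35,"xp":40},{"kz":53,"rm":89,"z":50,"zge":74},{"m":39,"t":45,"to":61},{"r":11,"yi":17},30]}
After op 15 (remove /b/0/5): {"b":[[3,91,88,83,18],{"ad":35,"iv":69,"q":29,"uhi":0,"zv":58},52,1,84,[11,41,63,39,95,89],57],"ef":[{"em":35,"ky":64,"m":36,"qtz":81},81],"nj":[{"kbr":69,"ll":86,"q":78,"sgf":35,"xp":40},{"kz":53,"rm":89,"z":50,"zge":74},{"m":39,"t":45,"to":61},{"r":11,"yi":17},30]}
After op 16 (add /ow 56): {"b":[[3,91,88,83,18],{"ad":35,"iv":69,"q":29,"uhi":0,"zv":58},52,1,84,[11,41,63,39,95,89],57],"ef":[{"em":35,"ky":64,"m":36,"qtz":81},81],"nj":[{"kbr":69,"ll":86,"q":78,"sgf":35,"xp":40},{"kz":53,"rm":89,"z":50,"zge":74},{"m":39,"t":45,"to":61},{"r":11,"yi":17},30],"ow":56}
After op 17 (remove /b/1/iv): {"b":[[3,91,88,83,18],{"ad":35,"q":29,"uhi":0,"zv":58},52,1,84,[11,41,63,39,95,89],57],"ef":[{"em":35,"ky":64,"m":36,"qtz":81},81],"nj":[{"kbr":69,"ll":86,"q":78,"sgf":35,"xp":40},{"kz":53,"rm":89,"z":50,"zge":74},{"m":39,"t":45,"to":61},{"r":11,"yi":17},30],"ow":56}
After op 18 (add /nj/2/nd 21): {"b":[[3,91,88,83,18],{"ad":35,"q":29,"uhi":0,"zv":58},52,1,84,[11,41,63,39,95,89],57],"ef":[{"em":35,"ky":64,"m":36,"qtz":81},81],"nj":[{"kbr":69,"ll":86,"q":78,"sgf":35,"xp":40},{"kz":53,"rm":89,"z":50,"zge":74},{"m":39,"nd":21,"t":45,"to":61},{"r":11,"yi":17},30],"ow":56}
After op 19 (replace /ef/0 16): {"b":[[3,91,88,83,18],{"ad":35,"q":29,"uhi":0,"zv":58},52,1,84,[11,41,63,39,95,89],57],"ef":[16,81],"nj":[{"kbr":69,"ll":86,"q":78,"sgf":35,"xp":40},{"kz":53,"rm":89,"z":50,"zge":74},{"m":39,"nd":21,"t":45,"to":61},{"r":11,"yi":17},30],"ow":56}
Size at path /b: 7

Answer: 7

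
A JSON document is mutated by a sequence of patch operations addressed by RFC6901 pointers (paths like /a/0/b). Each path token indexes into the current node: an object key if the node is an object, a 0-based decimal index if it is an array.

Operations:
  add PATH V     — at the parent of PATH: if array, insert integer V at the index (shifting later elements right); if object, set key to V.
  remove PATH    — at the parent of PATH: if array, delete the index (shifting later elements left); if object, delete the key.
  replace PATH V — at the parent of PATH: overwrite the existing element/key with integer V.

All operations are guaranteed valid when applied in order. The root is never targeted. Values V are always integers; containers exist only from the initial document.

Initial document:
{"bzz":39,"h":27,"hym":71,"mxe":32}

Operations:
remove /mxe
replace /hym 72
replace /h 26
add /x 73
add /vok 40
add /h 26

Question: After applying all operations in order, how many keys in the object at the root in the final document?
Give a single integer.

Answer: 5

Derivation:
After op 1 (remove /mxe): {"bzz":39,"h":27,"hym":71}
After op 2 (replace /hym 72): {"bzz":39,"h":27,"hym":72}
After op 3 (replace /h 26): {"bzz":39,"h":26,"hym":72}
After op 4 (add /x 73): {"bzz":39,"h":26,"hym":72,"x":73}
After op 5 (add /vok 40): {"bzz":39,"h":26,"hym":72,"vok":40,"x":73}
After op 6 (add /h 26): {"bzz":39,"h":26,"hym":72,"vok":40,"x":73}
Size at the root: 5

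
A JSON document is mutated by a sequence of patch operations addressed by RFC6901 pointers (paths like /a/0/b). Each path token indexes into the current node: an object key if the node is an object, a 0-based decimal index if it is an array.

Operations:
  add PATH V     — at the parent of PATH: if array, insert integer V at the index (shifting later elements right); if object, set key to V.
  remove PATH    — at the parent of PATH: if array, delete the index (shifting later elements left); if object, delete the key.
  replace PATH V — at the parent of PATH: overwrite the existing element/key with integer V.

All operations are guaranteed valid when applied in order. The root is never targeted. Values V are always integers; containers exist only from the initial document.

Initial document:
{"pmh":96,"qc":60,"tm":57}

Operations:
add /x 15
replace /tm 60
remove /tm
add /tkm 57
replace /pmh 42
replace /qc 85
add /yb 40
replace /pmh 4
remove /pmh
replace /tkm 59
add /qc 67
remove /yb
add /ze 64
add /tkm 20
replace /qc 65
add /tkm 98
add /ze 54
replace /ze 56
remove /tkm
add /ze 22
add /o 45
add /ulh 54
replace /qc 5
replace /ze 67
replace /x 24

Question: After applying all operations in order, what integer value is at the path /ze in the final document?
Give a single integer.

After op 1 (add /x 15): {"pmh":96,"qc":60,"tm":57,"x":15}
After op 2 (replace /tm 60): {"pmh":96,"qc":60,"tm":60,"x":15}
After op 3 (remove /tm): {"pmh":96,"qc":60,"x":15}
After op 4 (add /tkm 57): {"pmh":96,"qc":60,"tkm":57,"x":15}
After op 5 (replace /pmh 42): {"pmh":42,"qc":60,"tkm":57,"x":15}
After op 6 (replace /qc 85): {"pmh":42,"qc":85,"tkm":57,"x":15}
After op 7 (add /yb 40): {"pmh":42,"qc":85,"tkm":57,"x":15,"yb":40}
After op 8 (replace /pmh 4): {"pmh":4,"qc":85,"tkm":57,"x":15,"yb":40}
After op 9 (remove /pmh): {"qc":85,"tkm":57,"x":15,"yb":40}
After op 10 (replace /tkm 59): {"qc":85,"tkm":59,"x":15,"yb":40}
After op 11 (add /qc 67): {"qc":67,"tkm":59,"x":15,"yb":40}
After op 12 (remove /yb): {"qc":67,"tkm":59,"x":15}
After op 13 (add /ze 64): {"qc":67,"tkm":59,"x":15,"ze":64}
After op 14 (add /tkm 20): {"qc":67,"tkm":20,"x":15,"ze":64}
After op 15 (replace /qc 65): {"qc":65,"tkm":20,"x":15,"ze":64}
After op 16 (add /tkm 98): {"qc":65,"tkm":98,"x":15,"ze":64}
After op 17 (add /ze 54): {"qc":65,"tkm":98,"x":15,"ze":54}
After op 18 (replace /ze 56): {"qc":65,"tkm":98,"x":15,"ze":56}
After op 19 (remove /tkm): {"qc":65,"x":15,"ze":56}
After op 20 (add /ze 22): {"qc":65,"x":15,"ze":22}
After op 21 (add /o 45): {"o":45,"qc":65,"x":15,"ze":22}
After op 22 (add /ulh 54): {"o":45,"qc":65,"ulh":54,"x":15,"ze":22}
After op 23 (replace /qc 5): {"o":45,"qc":5,"ulh":54,"x":15,"ze":22}
After op 24 (replace /ze 67): {"o":45,"qc":5,"ulh":54,"x":15,"ze":67}
After op 25 (replace /x 24): {"o":45,"qc":5,"ulh":54,"x":24,"ze":67}
Value at /ze: 67

Answer: 67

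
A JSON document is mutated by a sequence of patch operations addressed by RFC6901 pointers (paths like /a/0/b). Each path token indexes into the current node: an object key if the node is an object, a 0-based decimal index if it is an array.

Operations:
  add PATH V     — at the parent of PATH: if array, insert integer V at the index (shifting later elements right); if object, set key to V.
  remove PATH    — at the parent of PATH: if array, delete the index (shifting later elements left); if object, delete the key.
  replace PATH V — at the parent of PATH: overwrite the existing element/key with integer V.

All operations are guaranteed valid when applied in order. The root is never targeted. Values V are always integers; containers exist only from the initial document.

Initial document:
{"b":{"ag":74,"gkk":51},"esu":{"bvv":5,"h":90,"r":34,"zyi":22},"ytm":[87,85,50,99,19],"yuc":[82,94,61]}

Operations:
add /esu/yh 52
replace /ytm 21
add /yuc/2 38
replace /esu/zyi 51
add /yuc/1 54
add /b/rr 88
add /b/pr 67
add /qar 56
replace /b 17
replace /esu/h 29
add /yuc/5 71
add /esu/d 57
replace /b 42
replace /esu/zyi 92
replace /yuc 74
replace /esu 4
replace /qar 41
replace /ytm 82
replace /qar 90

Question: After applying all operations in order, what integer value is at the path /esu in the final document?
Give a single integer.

Answer: 4

Derivation:
After op 1 (add /esu/yh 52): {"b":{"ag":74,"gkk":51},"esu":{"bvv":5,"h":90,"r":34,"yh":52,"zyi":22},"ytm":[87,85,50,99,19],"yuc":[82,94,61]}
After op 2 (replace /ytm 21): {"b":{"ag":74,"gkk":51},"esu":{"bvv":5,"h":90,"r":34,"yh":52,"zyi":22},"ytm":21,"yuc":[82,94,61]}
After op 3 (add /yuc/2 38): {"b":{"ag":74,"gkk":51},"esu":{"bvv":5,"h":90,"r":34,"yh":52,"zyi":22},"ytm":21,"yuc":[82,94,38,61]}
After op 4 (replace /esu/zyi 51): {"b":{"ag":74,"gkk":51},"esu":{"bvv":5,"h":90,"r":34,"yh":52,"zyi":51},"ytm":21,"yuc":[82,94,38,61]}
After op 5 (add /yuc/1 54): {"b":{"ag":74,"gkk":51},"esu":{"bvv":5,"h":90,"r":34,"yh":52,"zyi":51},"ytm":21,"yuc":[82,54,94,38,61]}
After op 6 (add /b/rr 88): {"b":{"ag":74,"gkk":51,"rr":88},"esu":{"bvv":5,"h":90,"r":34,"yh":52,"zyi":51},"ytm":21,"yuc":[82,54,94,38,61]}
After op 7 (add /b/pr 67): {"b":{"ag":74,"gkk":51,"pr":67,"rr":88},"esu":{"bvv":5,"h":90,"r":34,"yh":52,"zyi":51},"ytm":21,"yuc":[82,54,94,38,61]}
After op 8 (add /qar 56): {"b":{"ag":74,"gkk":51,"pr":67,"rr":88},"esu":{"bvv":5,"h":90,"r":34,"yh":52,"zyi":51},"qar":56,"ytm":21,"yuc":[82,54,94,38,61]}
After op 9 (replace /b 17): {"b":17,"esu":{"bvv":5,"h":90,"r":34,"yh":52,"zyi":51},"qar":56,"ytm":21,"yuc":[82,54,94,38,61]}
After op 10 (replace /esu/h 29): {"b":17,"esu":{"bvv":5,"h":29,"r":34,"yh":52,"zyi":51},"qar":56,"ytm":21,"yuc":[82,54,94,38,61]}
After op 11 (add /yuc/5 71): {"b":17,"esu":{"bvv":5,"h":29,"r":34,"yh":52,"zyi":51},"qar":56,"ytm":21,"yuc":[82,54,94,38,61,71]}
After op 12 (add /esu/d 57): {"b":17,"esu":{"bvv":5,"d":57,"h":29,"r":34,"yh":52,"zyi":51},"qar":56,"ytm":21,"yuc":[82,54,94,38,61,71]}
After op 13 (replace /b 42): {"b":42,"esu":{"bvv":5,"d":57,"h":29,"r":34,"yh":52,"zyi":51},"qar":56,"ytm":21,"yuc":[82,54,94,38,61,71]}
After op 14 (replace /esu/zyi 92): {"b":42,"esu":{"bvv":5,"d":57,"h":29,"r":34,"yh":52,"zyi":92},"qar":56,"ytm":21,"yuc":[82,54,94,38,61,71]}
After op 15 (replace /yuc 74): {"b":42,"esu":{"bvv":5,"d":57,"h":29,"r":34,"yh":52,"zyi":92},"qar":56,"ytm":21,"yuc":74}
After op 16 (replace /esu 4): {"b":42,"esu":4,"qar":56,"ytm":21,"yuc":74}
After op 17 (replace /qar 41): {"b":42,"esu":4,"qar":41,"ytm":21,"yuc":74}
After op 18 (replace /ytm 82): {"b":42,"esu":4,"qar":41,"ytm":82,"yuc":74}
After op 19 (replace /qar 90): {"b":42,"esu":4,"qar":90,"ytm":82,"yuc":74}
Value at /esu: 4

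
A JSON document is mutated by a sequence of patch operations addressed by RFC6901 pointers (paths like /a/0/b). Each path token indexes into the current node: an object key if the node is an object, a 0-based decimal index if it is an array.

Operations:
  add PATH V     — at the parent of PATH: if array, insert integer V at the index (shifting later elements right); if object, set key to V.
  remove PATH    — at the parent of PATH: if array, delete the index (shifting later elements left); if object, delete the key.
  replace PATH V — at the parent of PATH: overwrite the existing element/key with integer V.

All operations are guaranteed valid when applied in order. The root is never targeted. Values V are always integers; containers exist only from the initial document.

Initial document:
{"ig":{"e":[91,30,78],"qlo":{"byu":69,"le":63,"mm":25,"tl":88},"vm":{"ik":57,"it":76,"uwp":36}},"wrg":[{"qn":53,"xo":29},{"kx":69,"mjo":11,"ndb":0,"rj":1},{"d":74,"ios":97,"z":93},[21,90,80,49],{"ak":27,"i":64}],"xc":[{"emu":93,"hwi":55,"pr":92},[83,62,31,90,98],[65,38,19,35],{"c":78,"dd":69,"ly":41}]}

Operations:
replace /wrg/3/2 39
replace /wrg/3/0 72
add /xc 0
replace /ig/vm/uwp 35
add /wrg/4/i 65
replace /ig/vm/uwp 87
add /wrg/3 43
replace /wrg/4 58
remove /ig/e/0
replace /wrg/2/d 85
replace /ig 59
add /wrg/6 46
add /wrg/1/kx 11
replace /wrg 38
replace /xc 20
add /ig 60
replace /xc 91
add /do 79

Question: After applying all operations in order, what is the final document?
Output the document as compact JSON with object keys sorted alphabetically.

After op 1 (replace /wrg/3/2 39): {"ig":{"e":[91,30,78],"qlo":{"byu":69,"le":63,"mm":25,"tl":88},"vm":{"ik":57,"it":76,"uwp":36}},"wrg":[{"qn":53,"xo":29},{"kx":69,"mjo":11,"ndb":0,"rj":1},{"d":74,"ios":97,"z":93},[21,90,39,49],{"ak":27,"i":64}],"xc":[{"emu":93,"hwi":55,"pr":92},[83,62,31,90,98],[65,38,19,35],{"c":78,"dd":69,"ly":41}]}
After op 2 (replace /wrg/3/0 72): {"ig":{"e":[91,30,78],"qlo":{"byu":69,"le":63,"mm":25,"tl":88},"vm":{"ik":57,"it":76,"uwp":36}},"wrg":[{"qn":53,"xo":29},{"kx":69,"mjo":11,"ndb":0,"rj":1},{"d":74,"ios":97,"z":93},[72,90,39,49],{"ak":27,"i":64}],"xc":[{"emu":93,"hwi":55,"pr":92},[83,62,31,90,98],[65,38,19,35],{"c":78,"dd":69,"ly":41}]}
After op 3 (add /xc 0): {"ig":{"e":[91,30,78],"qlo":{"byu":69,"le":63,"mm":25,"tl":88},"vm":{"ik":57,"it":76,"uwp":36}},"wrg":[{"qn":53,"xo":29},{"kx":69,"mjo":11,"ndb":0,"rj":1},{"d":74,"ios":97,"z":93},[72,90,39,49],{"ak":27,"i":64}],"xc":0}
After op 4 (replace /ig/vm/uwp 35): {"ig":{"e":[91,30,78],"qlo":{"byu":69,"le":63,"mm":25,"tl":88},"vm":{"ik":57,"it":76,"uwp":35}},"wrg":[{"qn":53,"xo":29},{"kx":69,"mjo":11,"ndb":0,"rj":1},{"d":74,"ios":97,"z":93},[72,90,39,49],{"ak":27,"i":64}],"xc":0}
After op 5 (add /wrg/4/i 65): {"ig":{"e":[91,30,78],"qlo":{"byu":69,"le":63,"mm":25,"tl":88},"vm":{"ik":57,"it":76,"uwp":35}},"wrg":[{"qn":53,"xo":29},{"kx":69,"mjo":11,"ndb":0,"rj":1},{"d":74,"ios":97,"z":93},[72,90,39,49],{"ak":27,"i":65}],"xc":0}
After op 6 (replace /ig/vm/uwp 87): {"ig":{"e":[91,30,78],"qlo":{"byu":69,"le":63,"mm":25,"tl":88},"vm":{"ik":57,"it":76,"uwp":87}},"wrg":[{"qn":53,"xo":29},{"kx":69,"mjo":11,"ndb":0,"rj":1},{"d":74,"ios":97,"z":93},[72,90,39,49],{"ak":27,"i":65}],"xc":0}
After op 7 (add /wrg/3 43): {"ig":{"e":[91,30,78],"qlo":{"byu":69,"le":63,"mm":25,"tl":88},"vm":{"ik":57,"it":76,"uwp":87}},"wrg":[{"qn":53,"xo":29},{"kx":69,"mjo":11,"ndb":0,"rj":1},{"d":74,"ios":97,"z":93},43,[72,90,39,49],{"ak":27,"i":65}],"xc":0}
After op 8 (replace /wrg/4 58): {"ig":{"e":[91,30,78],"qlo":{"byu":69,"le":63,"mm":25,"tl":88},"vm":{"ik":57,"it":76,"uwp":87}},"wrg":[{"qn":53,"xo":29},{"kx":69,"mjo":11,"ndb":0,"rj":1},{"d":74,"ios":97,"z":93},43,58,{"ak":27,"i":65}],"xc":0}
After op 9 (remove /ig/e/0): {"ig":{"e":[30,78],"qlo":{"byu":69,"le":63,"mm":25,"tl":88},"vm":{"ik":57,"it":76,"uwp":87}},"wrg":[{"qn":53,"xo":29},{"kx":69,"mjo":11,"ndb":0,"rj":1},{"d":74,"ios":97,"z":93},43,58,{"ak":27,"i":65}],"xc":0}
After op 10 (replace /wrg/2/d 85): {"ig":{"e":[30,78],"qlo":{"byu":69,"le":63,"mm":25,"tl":88},"vm":{"ik":57,"it":76,"uwp":87}},"wrg":[{"qn":53,"xo":29},{"kx":69,"mjo":11,"ndb":0,"rj":1},{"d":85,"ios":97,"z":93},43,58,{"ak":27,"i":65}],"xc":0}
After op 11 (replace /ig 59): {"ig":59,"wrg":[{"qn":53,"xo":29},{"kx":69,"mjo":11,"ndb":0,"rj":1},{"d":85,"ios":97,"z":93},43,58,{"ak":27,"i":65}],"xc":0}
After op 12 (add /wrg/6 46): {"ig":59,"wrg":[{"qn":53,"xo":29},{"kx":69,"mjo":11,"ndb":0,"rj":1},{"d":85,"ios":97,"z":93},43,58,{"ak":27,"i":65},46],"xc":0}
After op 13 (add /wrg/1/kx 11): {"ig":59,"wrg":[{"qn":53,"xo":29},{"kx":11,"mjo":11,"ndb":0,"rj":1},{"d":85,"ios":97,"z":93},43,58,{"ak":27,"i":65},46],"xc":0}
After op 14 (replace /wrg 38): {"ig":59,"wrg":38,"xc":0}
After op 15 (replace /xc 20): {"ig":59,"wrg":38,"xc":20}
After op 16 (add /ig 60): {"ig":60,"wrg":38,"xc":20}
After op 17 (replace /xc 91): {"ig":60,"wrg":38,"xc":91}
After op 18 (add /do 79): {"do":79,"ig":60,"wrg":38,"xc":91}

Answer: {"do":79,"ig":60,"wrg":38,"xc":91}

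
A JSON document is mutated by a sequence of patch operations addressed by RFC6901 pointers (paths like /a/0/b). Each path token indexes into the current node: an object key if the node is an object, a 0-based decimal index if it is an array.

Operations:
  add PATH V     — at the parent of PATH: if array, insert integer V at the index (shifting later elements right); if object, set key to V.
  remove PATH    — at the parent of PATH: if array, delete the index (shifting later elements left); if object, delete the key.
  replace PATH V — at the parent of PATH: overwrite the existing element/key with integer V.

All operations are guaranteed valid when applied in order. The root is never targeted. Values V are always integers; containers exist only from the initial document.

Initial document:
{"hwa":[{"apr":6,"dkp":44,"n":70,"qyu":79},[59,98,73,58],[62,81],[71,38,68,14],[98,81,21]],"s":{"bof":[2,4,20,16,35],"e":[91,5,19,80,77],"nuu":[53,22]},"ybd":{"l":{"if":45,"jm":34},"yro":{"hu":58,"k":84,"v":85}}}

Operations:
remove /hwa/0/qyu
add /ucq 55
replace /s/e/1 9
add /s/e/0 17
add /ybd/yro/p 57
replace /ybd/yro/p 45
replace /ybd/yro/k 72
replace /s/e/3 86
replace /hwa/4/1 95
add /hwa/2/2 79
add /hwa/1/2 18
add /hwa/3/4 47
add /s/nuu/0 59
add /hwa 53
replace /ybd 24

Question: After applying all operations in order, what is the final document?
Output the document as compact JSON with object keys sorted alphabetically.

After op 1 (remove /hwa/0/qyu): {"hwa":[{"apr":6,"dkp":44,"n":70},[59,98,73,58],[62,81],[71,38,68,14],[98,81,21]],"s":{"bof":[2,4,20,16,35],"e":[91,5,19,80,77],"nuu":[53,22]},"ybd":{"l":{"if":45,"jm":34},"yro":{"hu":58,"k":84,"v":85}}}
After op 2 (add /ucq 55): {"hwa":[{"apr":6,"dkp":44,"n":70},[59,98,73,58],[62,81],[71,38,68,14],[98,81,21]],"s":{"bof":[2,4,20,16,35],"e":[91,5,19,80,77],"nuu":[53,22]},"ucq":55,"ybd":{"l":{"if":45,"jm":34},"yro":{"hu":58,"k":84,"v":85}}}
After op 3 (replace /s/e/1 9): {"hwa":[{"apr":6,"dkp":44,"n":70},[59,98,73,58],[62,81],[71,38,68,14],[98,81,21]],"s":{"bof":[2,4,20,16,35],"e":[91,9,19,80,77],"nuu":[53,22]},"ucq":55,"ybd":{"l":{"if":45,"jm":34},"yro":{"hu":58,"k":84,"v":85}}}
After op 4 (add /s/e/0 17): {"hwa":[{"apr":6,"dkp":44,"n":70},[59,98,73,58],[62,81],[71,38,68,14],[98,81,21]],"s":{"bof":[2,4,20,16,35],"e":[17,91,9,19,80,77],"nuu":[53,22]},"ucq":55,"ybd":{"l":{"if":45,"jm":34},"yro":{"hu":58,"k":84,"v":85}}}
After op 5 (add /ybd/yro/p 57): {"hwa":[{"apr":6,"dkp":44,"n":70},[59,98,73,58],[62,81],[71,38,68,14],[98,81,21]],"s":{"bof":[2,4,20,16,35],"e":[17,91,9,19,80,77],"nuu":[53,22]},"ucq":55,"ybd":{"l":{"if":45,"jm":34},"yro":{"hu":58,"k":84,"p":57,"v":85}}}
After op 6 (replace /ybd/yro/p 45): {"hwa":[{"apr":6,"dkp":44,"n":70},[59,98,73,58],[62,81],[71,38,68,14],[98,81,21]],"s":{"bof":[2,4,20,16,35],"e":[17,91,9,19,80,77],"nuu":[53,22]},"ucq":55,"ybd":{"l":{"if":45,"jm":34},"yro":{"hu":58,"k":84,"p":45,"v":85}}}
After op 7 (replace /ybd/yro/k 72): {"hwa":[{"apr":6,"dkp":44,"n":70},[59,98,73,58],[62,81],[71,38,68,14],[98,81,21]],"s":{"bof":[2,4,20,16,35],"e":[17,91,9,19,80,77],"nuu":[53,22]},"ucq":55,"ybd":{"l":{"if":45,"jm":34},"yro":{"hu":58,"k":72,"p":45,"v":85}}}
After op 8 (replace /s/e/3 86): {"hwa":[{"apr":6,"dkp":44,"n":70},[59,98,73,58],[62,81],[71,38,68,14],[98,81,21]],"s":{"bof":[2,4,20,16,35],"e":[17,91,9,86,80,77],"nuu":[53,22]},"ucq":55,"ybd":{"l":{"if":45,"jm":34},"yro":{"hu":58,"k":72,"p":45,"v":85}}}
After op 9 (replace /hwa/4/1 95): {"hwa":[{"apr":6,"dkp":44,"n":70},[59,98,73,58],[62,81],[71,38,68,14],[98,95,21]],"s":{"bof":[2,4,20,16,35],"e":[17,91,9,86,80,77],"nuu":[53,22]},"ucq":55,"ybd":{"l":{"if":45,"jm":34},"yro":{"hu":58,"k":72,"p":45,"v":85}}}
After op 10 (add /hwa/2/2 79): {"hwa":[{"apr":6,"dkp":44,"n":70},[59,98,73,58],[62,81,79],[71,38,68,14],[98,95,21]],"s":{"bof":[2,4,20,16,35],"e":[17,91,9,86,80,77],"nuu":[53,22]},"ucq":55,"ybd":{"l":{"if":45,"jm":34},"yro":{"hu":58,"k":72,"p":45,"v":85}}}
After op 11 (add /hwa/1/2 18): {"hwa":[{"apr":6,"dkp":44,"n":70},[59,98,18,73,58],[62,81,79],[71,38,68,14],[98,95,21]],"s":{"bof":[2,4,20,16,35],"e":[17,91,9,86,80,77],"nuu":[53,22]},"ucq":55,"ybd":{"l":{"if":45,"jm":34},"yro":{"hu":58,"k":72,"p":45,"v":85}}}
After op 12 (add /hwa/3/4 47): {"hwa":[{"apr":6,"dkp":44,"n":70},[59,98,18,73,58],[62,81,79],[71,38,68,14,47],[98,95,21]],"s":{"bof":[2,4,20,16,35],"e":[17,91,9,86,80,77],"nuu":[53,22]},"ucq":55,"ybd":{"l":{"if":45,"jm":34},"yro":{"hu":58,"k":72,"p":45,"v":85}}}
After op 13 (add /s/nuu/0 59): {"hwa":[{"apr":6,"dkp":44,"n":70},[59,98,18,73,58],[62,81,79],[71,38,68,14,47],[98,95,21]],"s":{"bof":[2,4,20,16,35],"e":[17,91,9,86,80,77],"nuu":[59,53,22]},"ucq":55,"ybd":{"l":{"if":45,"jm":34},"yro":{"hu":58,"k":72,"p":45,"v":85}}}
After op 14 (add /hwa 53): {"hwa":53,"s":{"bof":[2,4,20,16,35],"e":[17,91,9,86,80,77],"nuu":[59,53,22]},"ucq":55,"ybd":{"l":{"if":45,"jm":34},"yro":{"hu":58,"k":72,"p":45,"v":85}}}
After op 15 (replace /ybd 24): {"hwa":53,"s":{"bof":[2,4,20,16,35],"e":[17,91,9,86,80,77],"nuu":[59,53,22]},"ucq":55,"ybd":24}

Answer: {"hwa":53,"s":{"bof":[2,4,20,16,35],"e":[17,91,9,86,80,77],"nuu":[59,53,22]},"ucq":55,"ybd":24}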